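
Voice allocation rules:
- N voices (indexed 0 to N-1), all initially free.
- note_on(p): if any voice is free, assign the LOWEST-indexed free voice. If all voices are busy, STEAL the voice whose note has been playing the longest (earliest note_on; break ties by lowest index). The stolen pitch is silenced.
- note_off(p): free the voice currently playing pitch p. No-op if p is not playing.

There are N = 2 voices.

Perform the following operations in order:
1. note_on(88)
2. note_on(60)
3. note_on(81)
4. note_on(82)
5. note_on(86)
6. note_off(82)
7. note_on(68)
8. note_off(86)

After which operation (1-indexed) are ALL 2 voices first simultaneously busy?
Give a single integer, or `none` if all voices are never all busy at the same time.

Op 1: note_on(88): voice 0 is free -> assigned | voices=[88 -]
Op 2: note_on(60): voice 1 is free -> assigned | voices=[88 60]
Op 3: note_on(81): all voices busy, STEAL voice 0 (pitch 88, oldest) -> assign | voices=[81 60]
Op 4: note_on(82): all voices busy, STEAL voice 1 (pitch 60, oldest) -> assign | voices=[81 82]
Op 5: note_on(86): all voices busy, STEAL voice 0 (pitch 81, oldest) -> assign | voices=[86 82]
Op 6: note_off(82): free voice 1 | voices=[86 -]
Op 7: note_on(68): voice 1 is free -> assigned | voices=[86 68]
Op 8: note_off(86): free voice 0 | voices=[- 68]

Answer: 2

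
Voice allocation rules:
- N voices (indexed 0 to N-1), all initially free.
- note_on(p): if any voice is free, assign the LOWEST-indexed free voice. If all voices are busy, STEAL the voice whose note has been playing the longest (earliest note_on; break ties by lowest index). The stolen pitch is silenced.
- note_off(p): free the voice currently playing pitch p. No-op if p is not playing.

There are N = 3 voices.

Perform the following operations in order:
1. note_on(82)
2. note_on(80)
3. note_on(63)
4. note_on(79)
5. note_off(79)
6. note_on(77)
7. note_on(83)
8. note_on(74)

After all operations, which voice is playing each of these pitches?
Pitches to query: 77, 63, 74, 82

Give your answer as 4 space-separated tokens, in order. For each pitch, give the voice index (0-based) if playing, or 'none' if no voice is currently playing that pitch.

Op 1: note_on(82): voice 0 is free -> assigned | voices=[82 - -]
Op 2: note_on(80): voice 1 is free -> assigned | voices=[82 80 -]
Op 3: note_on(63): voice 2 is free -> assigned | voices=[82 80 63]
Op 4: note_on(79): all voices busy, STEAL voice 0 (pitch 82, oldest) -> assign | voices=[79 80 63]
Op 5: note_off(79): free voice 0 | voices=[- 80 63]
Op 6: note_on(77): voice 0 is free -> assigned | voices=[77 80 63]
Op 7: note_on(83): all voices busy, STEAL voice 1 (pitch 80, oldest) -> assign | voices=[77 83 63]
Op 8: note_on(74): all voices busy, STEAL voice 2 (pitch 63, oldest) -> assign | voices=[77 83 74]

Answer: 0 none 2 none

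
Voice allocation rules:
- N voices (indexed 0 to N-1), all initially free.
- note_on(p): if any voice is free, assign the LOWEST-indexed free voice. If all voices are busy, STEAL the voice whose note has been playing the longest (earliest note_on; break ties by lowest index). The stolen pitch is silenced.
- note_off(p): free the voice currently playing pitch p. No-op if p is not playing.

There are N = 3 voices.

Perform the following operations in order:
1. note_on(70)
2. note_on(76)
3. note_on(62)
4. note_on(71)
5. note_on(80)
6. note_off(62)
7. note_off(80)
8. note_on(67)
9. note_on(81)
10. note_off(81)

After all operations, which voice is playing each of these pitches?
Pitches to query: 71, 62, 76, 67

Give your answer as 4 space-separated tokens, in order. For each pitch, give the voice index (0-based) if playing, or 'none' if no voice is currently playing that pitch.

Op 1: note_on(70): voice 0 is free -> assigned | voices=[70 - -]
Op 2: note_on(76): voice 1 is free -> assigned | voices=[70 76 -]
Op 3: note_on(62): voice 2 is free -> assigned | voices=[70 76 62]
Op 4: note_on(71): all voices busy, STEAL voice 0 (pitch 70, oldest) -> assign | voices=[71 76 62]
Op 5: note_on(80): all voices busy, STEAL voice 1 (pitch 76, oldest) -> assign | voices=[71 80 62]
Op 6: note_off(62): free voice 2 | voices=[71 80 -]
Op 7: note_off(80): free voice 1 | voices=[71 - -]
Op 8: note_on(67): voice 1 is free -> assigned | voices=[71 67 -]
Op 9: note_on(81): voice 2 is free -> assigned | voices=[71 67 81]
Op 10: note_off(81): free voice 2 | voices=[71 67 -]

Answer: 0 none none 1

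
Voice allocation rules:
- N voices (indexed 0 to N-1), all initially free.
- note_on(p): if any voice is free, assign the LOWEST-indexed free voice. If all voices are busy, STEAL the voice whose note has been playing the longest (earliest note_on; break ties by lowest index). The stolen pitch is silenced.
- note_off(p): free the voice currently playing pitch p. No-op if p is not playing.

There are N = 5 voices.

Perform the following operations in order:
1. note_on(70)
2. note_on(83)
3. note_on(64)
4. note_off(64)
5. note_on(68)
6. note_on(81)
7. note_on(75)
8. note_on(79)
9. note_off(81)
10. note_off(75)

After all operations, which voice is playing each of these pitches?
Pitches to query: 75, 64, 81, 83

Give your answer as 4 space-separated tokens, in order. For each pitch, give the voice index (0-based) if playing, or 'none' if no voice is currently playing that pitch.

Op 1: note_on(70): voice 0 is free -> assigned | voices=[70 - - - -]
Op 2: note_on(83): voice 1 is free -> assigned | voices=[70 83 - - -]
Op 3: note_on(64): voice 2 is free -> assigned | voices=[70 83 64 - -]
Op 4: note_off(64): free voice 2 | voices=[70 83 - - -]
Op 5: note_on(68): voice 2 is free -> assigned | voices=[70 83 68 - -]
Op 6: note_on(81): voice 3 is free -> assigned | voices=[70 83 68 81 -]
Op 7: note_on(75): voice 4 is free -> assigned | voices=[70 83 68 81 75]
Op 8: note_on(79): all voices busy, STEAL voice 0 (pitch 70, oldest) -> assign | voices=[79 83 68 81 75]
Op 9: note_off(81): free voice 3 | voices=[79 83 68 - 75]
Op 10: note_off(75): free voice 4 | voices=[79 83 68 - -]

Answer: none none none 1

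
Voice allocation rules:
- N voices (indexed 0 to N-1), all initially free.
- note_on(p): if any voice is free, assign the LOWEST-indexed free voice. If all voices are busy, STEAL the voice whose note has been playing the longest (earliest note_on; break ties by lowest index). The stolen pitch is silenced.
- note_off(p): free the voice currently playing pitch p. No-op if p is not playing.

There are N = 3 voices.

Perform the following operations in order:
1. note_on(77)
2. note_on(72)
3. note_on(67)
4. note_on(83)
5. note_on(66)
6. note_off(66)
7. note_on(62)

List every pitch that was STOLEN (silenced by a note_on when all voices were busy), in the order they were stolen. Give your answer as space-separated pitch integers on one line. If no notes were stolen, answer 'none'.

Answer: 77 72

Derivation:
Op 1: note_on(77): voice 0 is free -> assigned | voices=[77 - -]
Op 2: note_on(72): voice 1 is free -> assigned | voices=[77 72 -]
Op 3: note_on(67): voice 2 is free -> assigned | voices=[77 72 67]
Op 4: note_on(83): all voices busy, STEAL voice 0 (pitch 77, oldest) -> assign | voices=[83 72 67]
Op 5: note_on(66): all voices busy, STEAL voice 1 (pitch 72, oldest) -> assign | voices=[83 66 67]
Op 6: note_off(66): free voice 1 | voices=[83 - 67]
Op 7: note_on(62): voice 1 is free -> assigned | voices=[83 62 67]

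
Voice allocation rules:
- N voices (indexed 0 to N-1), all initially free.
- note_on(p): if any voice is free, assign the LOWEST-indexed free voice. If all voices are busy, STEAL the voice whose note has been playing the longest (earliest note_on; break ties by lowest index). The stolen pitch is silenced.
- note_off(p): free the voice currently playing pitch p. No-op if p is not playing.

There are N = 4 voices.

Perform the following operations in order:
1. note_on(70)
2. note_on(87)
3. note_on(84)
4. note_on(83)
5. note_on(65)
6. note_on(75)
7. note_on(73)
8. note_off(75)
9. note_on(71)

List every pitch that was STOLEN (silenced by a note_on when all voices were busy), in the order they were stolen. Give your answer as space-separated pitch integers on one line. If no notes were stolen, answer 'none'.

Answer: 70 87 84

Derivation:
Op 1: note_on(70): voice 0 is free -> assigned | voices=[70 - - -]
Op 2: note_on(87): voice 1 is free -> assigned | voices=[70 87 - -]
Op 3: note_on(84): voice 2 is free -> assigned | voices=[70 87 84 -]
Op 4: note_on(83): voice 3 is free -> assigned | voices=[70 87 84 83]
Op 5: note_on(65): all voices busy, STEAL voice 0 (pitch 70, oldest) -> assign | voices=[65 87 84 83]
Op 6: note_on(75): all voices busy, STEAL voice 1 (pitch 87, oldest) -> assign | voices=[65 75 84 83]
Op 7: note_on(73): all voices busy, STEAL voice 2 (pitch 84, oldest) -> assign | voices=[65 75 73 83]
Op 8: note_off(75): free voice 1 | voices=[65 - 73 83]
Op 9: note_on(71): voice 1 is free -> assigned | voices=[65 71 73 83]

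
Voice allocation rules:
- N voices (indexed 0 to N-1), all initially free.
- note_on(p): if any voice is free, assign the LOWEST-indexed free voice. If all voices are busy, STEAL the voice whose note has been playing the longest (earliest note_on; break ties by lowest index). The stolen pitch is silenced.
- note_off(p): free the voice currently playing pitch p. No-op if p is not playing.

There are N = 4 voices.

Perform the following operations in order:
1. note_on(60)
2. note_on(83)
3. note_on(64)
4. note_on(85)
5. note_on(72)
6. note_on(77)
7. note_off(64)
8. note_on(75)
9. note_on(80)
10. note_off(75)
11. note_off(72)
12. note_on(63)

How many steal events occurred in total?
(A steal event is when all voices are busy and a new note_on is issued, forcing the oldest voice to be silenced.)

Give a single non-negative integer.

Answer: 3

Derivation:
Op 1: note_on(60): voice 0 is free -> assigned | voices=[60 - - -]
Op 2: note_on(83): voice 1 is free -> assigned | voices=[60 83 - -]
Op 3: note_on(64): voice 2 is free -> assigned | voices=[60 83 64 -]
Op 4: note_on(85): voice 3 is free -> assigned | voices=[60 83 64 85]
Op 5: note_on(72): all voices busy, STEAL voice 0 (pitch 60, oldest) -> assign | voices=[72 83 64 85]
Op 6: note_on(77): all voices busy, STEAL voice 1 (pitch 83, oldest) -> assign | voices=[72 77 64 85]
Op 7: note_off(64): free voice 2 | voices=[72 77 - 85]
Op 8: note_on(75): voice 2 is free -> assigned | voices=[72 77 75 85]
Op 9: note_on(80): all voices busy, STEAL voice 3 (pitch 85, oldest) -> assign | voices=[72 77 75 80]
Op 10: note_off(75): free voice 2 | voices=[72 77 - 80]
Op 11: note_off(72): free voice 0 | voices=[- 77 - 80]
Op 12: note_on(63): voice 0 is free -> assigned | voices=[63 77 - 80]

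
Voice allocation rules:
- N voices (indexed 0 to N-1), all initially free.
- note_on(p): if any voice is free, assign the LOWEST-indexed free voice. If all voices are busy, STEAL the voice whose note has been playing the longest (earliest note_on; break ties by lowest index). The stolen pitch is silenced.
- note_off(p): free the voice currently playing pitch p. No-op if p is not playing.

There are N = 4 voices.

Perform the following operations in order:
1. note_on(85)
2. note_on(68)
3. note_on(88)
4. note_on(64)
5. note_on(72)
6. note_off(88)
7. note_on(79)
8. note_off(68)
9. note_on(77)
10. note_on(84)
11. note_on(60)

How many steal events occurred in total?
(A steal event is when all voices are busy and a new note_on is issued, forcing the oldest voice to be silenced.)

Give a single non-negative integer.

Answer: 3

Derivation:
Op 1: note_on(85): voice 0 is free -> assigned | voices=[85 - - -]
Op 2: note_on(68): voice 1 is free -> assigned | voices=[85 68 - -]
Op 3: note_on(88): voice 2 is free -> assigned | voices=[85 68 88 -]
Op 4: note_on(64): voice 3 is free -> assigned | voices=[85 68 88 64]
Op 5: note_on(72): all voices busy, STEAL voice 0 (pitch 85, oldest) -> assign | voices=[72 68 88 64]
Op 6: note_off(88): free voice 2 | voices=[72 68 - 64]
Op 7: note_on(79): voice 2 is free -> assigned | voices=[72 68 79 64]
Op 8: note_off(68): free voice 1 | voices=[72 - 79 64]
Op 9: note_on(77): voice 1 is free -> assigned | voices=[72 77 79 64]
Op 10: note_on(84): all voices busy, STEAL voice 3 (pitch 64, oldest) -> assign | voices=[72 77 79 84]
Op 11: note_on(60): all voices busy, STEAL voice 0 (pitch 72, oldest) -> assign | voices=[60 77 79 84]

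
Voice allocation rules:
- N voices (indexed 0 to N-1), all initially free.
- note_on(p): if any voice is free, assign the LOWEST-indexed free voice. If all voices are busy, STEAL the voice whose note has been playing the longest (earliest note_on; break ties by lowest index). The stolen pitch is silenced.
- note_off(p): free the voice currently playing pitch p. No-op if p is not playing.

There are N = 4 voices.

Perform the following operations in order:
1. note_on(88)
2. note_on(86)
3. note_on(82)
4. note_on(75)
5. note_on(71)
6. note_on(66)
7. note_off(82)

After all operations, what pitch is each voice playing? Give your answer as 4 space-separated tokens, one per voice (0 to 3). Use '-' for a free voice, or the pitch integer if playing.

Answer: 71 66 - 75

Derivation:
Op 1: note_on(88): voice 0 is free -> assigned | voices=[88 - - -]
Op 2: note_on(86): voice 1 is free -> assigned | voices=[88 86 - -]
Op 3: note_on(82): voice 2 is free -> assigned | voices=[88 86 82 -]
Op 4: note_on(75): voice 3 is free -> assigned | voices=[88 86 82 75]
Op 5: note_on(71): all voices busy, STEAL voice 0 (pitch 88, oldest) -> assign | voices=[71 86 82 75]
Op 6: note_on(66): all voices busy, STEAL voice 1 (pitch 86, oldest) -> assign | voices=[71 66 82 75]
Op 7: note_off(82): free voice 2 | voices=[71 66 - 75]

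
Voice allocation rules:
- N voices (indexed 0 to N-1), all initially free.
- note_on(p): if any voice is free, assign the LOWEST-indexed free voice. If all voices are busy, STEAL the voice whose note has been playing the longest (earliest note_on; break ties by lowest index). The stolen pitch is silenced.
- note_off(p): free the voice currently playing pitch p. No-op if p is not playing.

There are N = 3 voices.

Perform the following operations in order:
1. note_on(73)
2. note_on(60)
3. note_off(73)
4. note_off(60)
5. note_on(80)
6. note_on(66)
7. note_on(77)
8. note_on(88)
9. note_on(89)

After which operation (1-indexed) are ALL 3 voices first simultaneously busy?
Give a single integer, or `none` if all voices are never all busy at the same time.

Answer: 7

Derivation:
Op 1: note_on(73): voice 0 is free -> assigned | voices=[73 - -]
Op 2: note_on(60): voice 1 is free -> assigned | voices=[73 60 -]
Op 3: note_off(73): free voice 0 | voices=[- 60 -]
Op 4: note_off(60): free voice 1 | voices=[- - -]
Op 5: note_on(80): voice 0 is free -> assigned | voices=[80 - -]
Op 6: note_on(66): voice 1 is free -> assigned | voices=[80 66 -]
Op 7: note_on(77): voice 2 is free -> assigned | voices=[80 66 77]
Op 8: note_on(88): all voices busy, STEAL voice 0 (pitch 80, oldest) -> assign | voices=[88 66 77]
Op 9: note_on(89): all voices busy, STEAL voice 1 (pitch 66, oldest) -> assign | voices=[88 89 77]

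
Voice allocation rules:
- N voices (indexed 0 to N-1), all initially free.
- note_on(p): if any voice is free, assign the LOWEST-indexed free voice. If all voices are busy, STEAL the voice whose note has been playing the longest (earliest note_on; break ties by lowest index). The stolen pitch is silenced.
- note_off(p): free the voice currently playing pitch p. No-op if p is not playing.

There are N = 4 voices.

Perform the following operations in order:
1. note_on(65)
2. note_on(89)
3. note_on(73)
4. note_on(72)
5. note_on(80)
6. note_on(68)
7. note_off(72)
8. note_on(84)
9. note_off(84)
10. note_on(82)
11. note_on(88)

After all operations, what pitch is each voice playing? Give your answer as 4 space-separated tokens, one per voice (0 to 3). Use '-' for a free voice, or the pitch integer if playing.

Answer: 80 68 88 82

Derivation:
Op 1: note_on(65): voice 0 is free -> assigned | voices=[65 - - -]
Op 2: note_on(89): voice 1 is free -> assigned | voices=[65 89 - -]
Op 3: note_on(73): voice 2 is free -> assigned | voices=[65 89 73 -]
Op 4: note_on(72): voice 3 is free -> assigned | voices=[65 89 73 72]
Op 5: note_on(80): all voices busy, STEAL voice 0 (pitch 65, oldest) -> assign | voices=[80 89 73 72]
Op 6: note_on(68): all voices busy, STEAL voice 1 (pitch 89, oldest) -> assign | voices=[80 68 73 72]
Op 7: note_off(72): free voice 3 | voices=[80 68 73 -]
Op 8: note_on(84): voice 3 is free -> assigned | voices=[80 68 73 84]
Op 9: note_off(84): free voice 3 | voices=[80 68 73 -]
Op 10: note_on(82): voice 3 is free -> assigned | voices=[80 68 73 82]
Op 11: note_on(88): all voices busy, STEAL voice 2 (pitch 73, oldest) -> assign | voices=[80 68 88 82]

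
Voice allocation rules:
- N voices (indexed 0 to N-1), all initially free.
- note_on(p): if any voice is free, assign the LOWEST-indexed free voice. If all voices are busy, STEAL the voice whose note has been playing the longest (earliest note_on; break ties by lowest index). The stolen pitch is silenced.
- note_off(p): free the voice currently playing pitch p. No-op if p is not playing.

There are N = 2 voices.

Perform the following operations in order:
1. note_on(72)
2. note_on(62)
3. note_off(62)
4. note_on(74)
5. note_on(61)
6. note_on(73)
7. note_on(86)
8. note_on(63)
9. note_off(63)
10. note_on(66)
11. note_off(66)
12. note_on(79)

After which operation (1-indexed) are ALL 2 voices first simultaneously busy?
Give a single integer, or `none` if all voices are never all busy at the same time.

Answer: 2

Derivation:
Op 1: note_on(72): voice 0 is free -> assigned | voices=[72 -]
Op 2: note_on(62): voice 1 is free -> assigned | voices=[72 62]
Op 3: note_off(62): free voice 1 | voices=[72 -]
Op 4: note_on(74): voice 1 is free -> assigned | voices=[72 74]
Op 5: note_on(61): all voices busy, STEAL voice 0 (pitch 72, oldest) -> assign | voices=[61 74]
Op 6: note_on(73): all voices busy, STEAL voice 1 (pitch 74, oldest) -> assign | voices=[61 73]
Op 7: note_on(86): all voices busy, STEAL voice 0 (pitch 61, oldest) -> assign | voices=[86 73]
Op 8: note_on(63): all voices busy, STEAL voice 1 (pitch 73, oldest) -> assign | voices=[86 63]
Op 9: note_off(63): free voice 1 | voices=[86 -]
Op 10: note_on(66): voice 1 is free -> assigned | voices=[86 66]
Op 11: note_off(66): free voice 1 | voices=[86 -]
Op 12: note_on(79): voice 1 is free -> assigned | voices=[86 79]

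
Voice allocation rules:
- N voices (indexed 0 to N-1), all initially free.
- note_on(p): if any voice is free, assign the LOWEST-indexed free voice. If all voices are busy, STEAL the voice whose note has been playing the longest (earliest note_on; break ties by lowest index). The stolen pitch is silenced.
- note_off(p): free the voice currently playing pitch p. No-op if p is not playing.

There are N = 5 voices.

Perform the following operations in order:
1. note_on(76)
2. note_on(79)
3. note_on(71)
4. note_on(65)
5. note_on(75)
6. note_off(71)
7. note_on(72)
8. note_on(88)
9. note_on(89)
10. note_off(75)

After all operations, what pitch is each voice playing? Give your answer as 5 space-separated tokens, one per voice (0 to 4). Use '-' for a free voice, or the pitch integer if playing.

Answer: 88 89 72 65 -

Derivation:
Op 1: note_on(76): voice 0 is free -> assigned | voices=[76 - - - -]
Op 2: note_on(79): voice 1 is free -> assigned | voices=[76 79 - - -]
Op 3: note_on(71): voice 2 is free -> assigned | voices=[76 79 71 - -]
Op 4: note_on(65): voice 3 is free -> assigned | voices=[76 79 71 65 -]
Op 5: note_on(75): voice 4 is free -> assigned | voices=[76 79 71 65 75]
Op 6: note_off(71): free voice 2 | voices=[76 79 - 65 75]
Op 7: note_on(72): voice 2 is free -> assigned | voices=[76 79 72 65 75]
Op 8: note_on(88): all voices busy, STEAL voice 0 (pitch 76, oldest) -> assign | voices=[88 79 72 65 75]
Op 9: note_on(89): all voices busy, STEAL voice 1 (pitch 79, oldest) -> assign | voices=[88 89 72 65 75]
Op 10: note_off(75): free voice 4 | voices=[88 89 72 65 -]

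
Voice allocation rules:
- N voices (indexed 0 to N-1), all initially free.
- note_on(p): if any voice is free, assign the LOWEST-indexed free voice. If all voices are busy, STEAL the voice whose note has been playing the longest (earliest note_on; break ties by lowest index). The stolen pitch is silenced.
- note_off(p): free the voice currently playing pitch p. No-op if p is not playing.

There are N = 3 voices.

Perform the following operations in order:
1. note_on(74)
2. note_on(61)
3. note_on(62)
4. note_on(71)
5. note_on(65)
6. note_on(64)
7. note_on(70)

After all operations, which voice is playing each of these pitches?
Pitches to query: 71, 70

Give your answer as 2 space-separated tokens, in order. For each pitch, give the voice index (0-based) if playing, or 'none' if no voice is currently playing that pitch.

Answer: none 0

Derivation:
Op 1: note_on(74): voice 0 is free -> assigned | voices=[74 - -]
Op 2: note_on(61): voice 1 is free -> assigned | voices=[74 61 -]
Op 3: note_on(62): voice 2 is free -> assigned | voices=[74 61 62]
Op 4: note_on(71): all voices busy, STEAL voice 0 (pitch 74, oldest) -> assign | voices=[71 61 62]
Op 5: note_on(65): all voices busy, STEAL voice 1 (pitch 61, oldest) -> assign | voices=[71 65 62]
Op 6: note_on(64): all voices busy, STEAL voice 2 (pitch 62, oldest) -> assign | voices=[71 65 64]
Op 7: note_on(70): all voices busy, STEAL voice 0 (pitch 71, oldest) -> assign | voices=[70 65 64]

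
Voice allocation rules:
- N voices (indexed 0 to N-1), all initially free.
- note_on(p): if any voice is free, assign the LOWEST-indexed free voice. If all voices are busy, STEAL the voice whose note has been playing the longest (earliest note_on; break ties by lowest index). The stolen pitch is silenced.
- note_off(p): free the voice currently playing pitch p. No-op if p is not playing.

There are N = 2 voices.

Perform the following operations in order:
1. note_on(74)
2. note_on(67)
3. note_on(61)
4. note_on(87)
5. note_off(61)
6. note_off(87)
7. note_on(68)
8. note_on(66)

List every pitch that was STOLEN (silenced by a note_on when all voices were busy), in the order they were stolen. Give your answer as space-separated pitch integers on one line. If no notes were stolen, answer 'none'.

Op 1: note_on(74): voice 0 is free -> assigned | voices=[74 -]
Op 2: note_on(67): voice 1 is free -> assigned | voices=[74 67]
Op 3: note_on(61): all voices busy, STEAL voice 0 (pitch 74, oldest) -> assign | voices=[61 67]
Op 4: note_on(87): all voices busy, STEAL voice 1 (pitch 67, oldest) -> assign | voices=[61 87]
Op 5: note_off(61): free voice 0 | voices=[- 87]
Op 6: note_off(87): free voice 1 | voices=[- -]
Op 7: note_on(68): voice 0 is free -> assigned | voices=[68 -]
Op 8: note_on(66): voice 1 is free -> assigned | voices=[68 66]

Answer: 74 67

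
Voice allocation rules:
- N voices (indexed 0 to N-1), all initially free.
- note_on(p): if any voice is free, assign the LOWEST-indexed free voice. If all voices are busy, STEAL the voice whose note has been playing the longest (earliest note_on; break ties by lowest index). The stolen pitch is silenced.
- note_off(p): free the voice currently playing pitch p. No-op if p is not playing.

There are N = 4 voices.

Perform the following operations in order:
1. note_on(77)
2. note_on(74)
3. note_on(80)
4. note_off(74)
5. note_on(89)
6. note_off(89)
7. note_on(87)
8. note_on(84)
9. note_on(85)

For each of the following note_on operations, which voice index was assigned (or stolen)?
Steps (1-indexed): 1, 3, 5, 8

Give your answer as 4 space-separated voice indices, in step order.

Op 1: note_on(77): voice 0 is free -> assigned | voices=[77 - - -]
Op 2: note_on(74): voice 1 is free -> assigned | voices=[77 74 - -]
Op 3: note_on(80): voice 2 is free -> assigned | voices=[77 74 80 -]
Op 4: note_off(74): free voice 1 | voices=[77 - 80 -]
Op 5: note_on(89): voice 1 is free -> assigned | voices=[77 89 80 -]
Op 6: note_off(89): free voice 1 | voices=[77 - 80 -]
Op 7: note_on(87): voice 1 is free -> assigned | voices=[77 87 80 -]
Op 8: note_on(84): voice 3 is free -> assigned | voices=[77 87 80 84]
Op 9: note_on(85): all voices busy, STEAL voice 0 (pitch 77, oldest) -> assign | voices=[85 87 80 84]

Answer: 0 2 1 3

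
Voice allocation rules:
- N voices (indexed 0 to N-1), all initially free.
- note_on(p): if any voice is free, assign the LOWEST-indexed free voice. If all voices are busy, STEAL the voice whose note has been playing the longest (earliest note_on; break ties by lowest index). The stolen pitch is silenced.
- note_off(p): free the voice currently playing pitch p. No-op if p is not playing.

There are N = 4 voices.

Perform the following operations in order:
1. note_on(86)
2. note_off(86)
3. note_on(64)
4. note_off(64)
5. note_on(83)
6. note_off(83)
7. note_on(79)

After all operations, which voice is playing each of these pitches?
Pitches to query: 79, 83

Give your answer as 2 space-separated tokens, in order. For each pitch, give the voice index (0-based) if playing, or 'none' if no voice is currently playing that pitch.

Answer: 0 none

Derivation:
Op 1: note_on(86): voice 0 is free -> assigned | voices=[86 - - -]
Op 2: note_off(86): free voice 0 | voices=[- - - -]
Op 3: note_on(64): voice 0 is free -> assigned | voices=[64 - - -]
Op 4: note_off(64): free voice 0 | voices=[- - - -]
Op 5: note_on(83): voice 0 is free -> assigned | voices=[83 - - -]
Op 6: note_off(83): free voice 0 | voices=[- - - -]
Op 7: note_on(79): voice 0 is free -> assigned | voices=[79 - - -]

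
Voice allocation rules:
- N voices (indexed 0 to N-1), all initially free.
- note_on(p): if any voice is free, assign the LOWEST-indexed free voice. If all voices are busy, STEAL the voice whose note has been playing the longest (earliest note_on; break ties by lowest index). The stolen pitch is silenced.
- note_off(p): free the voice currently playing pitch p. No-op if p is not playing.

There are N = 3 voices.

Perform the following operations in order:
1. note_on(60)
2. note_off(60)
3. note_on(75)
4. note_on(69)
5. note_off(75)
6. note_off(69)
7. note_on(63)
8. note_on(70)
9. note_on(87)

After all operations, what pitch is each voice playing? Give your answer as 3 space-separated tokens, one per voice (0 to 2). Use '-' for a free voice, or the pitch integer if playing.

Op 1: note_on(60): voice 0 is free -> assigned | voices=[60 - -]
Op 2: note_off(60): free voice 0 | voices=[- - -]
Op 3: note_on(75): voice 0 is free -> assigned | voices=[75 - -]
Op 4: note_on(69): voice 1 is free -> assigned | voices=[75 69 -]
Op 5: note_off(75): free voice 0 | voices=[- 69 -]
Op 6: note_off(69): free voice 1 | voices=[- - -]
Op 7: note_on(63): voice 0 is free -> assigned | voices=[63 - -]
Op 8: note_on(70): voice 1 is free -> assigned | voices=[63 70 -]
Op 9: note_on(87): voice 2 is free -> assigned | voices=[63 70 87]

Answer: 63 70 87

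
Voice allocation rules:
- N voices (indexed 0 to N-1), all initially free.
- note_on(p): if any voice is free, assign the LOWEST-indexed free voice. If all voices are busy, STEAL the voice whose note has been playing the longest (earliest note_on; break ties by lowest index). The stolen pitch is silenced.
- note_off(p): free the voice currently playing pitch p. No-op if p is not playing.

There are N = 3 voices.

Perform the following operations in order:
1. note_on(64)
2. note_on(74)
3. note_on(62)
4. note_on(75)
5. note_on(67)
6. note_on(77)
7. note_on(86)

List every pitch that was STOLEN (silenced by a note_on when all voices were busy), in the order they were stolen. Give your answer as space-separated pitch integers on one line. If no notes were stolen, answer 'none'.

Op 1: note_on(64): voice 0 is free -> assigned | voices=[64 - -]
Op 2: note_on(74): voice 1 is free -> assigned | voices=[64 74 -]
Op 3: note_on(62): voice 2 is free -> assigned | voices=[64 74 62]
Op 4: note_on(75): all voices busy, STEAL voice 0 (pitch 64, oldest) -> assign | voices=[75 74 62]
Op 5: note_on(67): all voices busy, STEAL voice 1 (pitch 74, oldest) -> assign | voices=[75 67 62]
Op 6: note_on(77): all voices busy, STEAL voice 2 (pitch 62, oldest) -> assign | voices=[75 67 77]
Op 7: note_on(86): all voices busy, STEAL voice 0 (pitch 75, oldest) -> assign | voices=[86 67 77]

Answer: 64 74 62 75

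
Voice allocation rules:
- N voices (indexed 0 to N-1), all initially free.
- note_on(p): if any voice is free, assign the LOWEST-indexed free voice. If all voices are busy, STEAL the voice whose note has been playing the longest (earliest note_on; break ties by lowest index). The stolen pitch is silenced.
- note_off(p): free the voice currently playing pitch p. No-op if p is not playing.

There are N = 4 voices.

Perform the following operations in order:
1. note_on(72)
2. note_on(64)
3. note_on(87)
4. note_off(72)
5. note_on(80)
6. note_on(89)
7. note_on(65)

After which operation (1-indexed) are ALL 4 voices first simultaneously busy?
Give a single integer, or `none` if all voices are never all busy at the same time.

Op 1: note_on(72): voice 0 is free -> assigned | voices=[72 - - -]
Op 2: note_on(64): voice 1 is free -> assigned | voices=[72 64 - -]
Op 3: note_on(87): voice 2 is free -> assigned | voices=[72 64 87 -]
Op 4: note_off(72): free voice 0 | voices=[- 64 87 -]
Op 5: note_on(80): voice 0 is free -> assigned | voices=[80 64 87 -]
Op 6: note_on(89): voice 3 is free -> assigned | voices=[80 64 87 89]
Op 7: note_on(65): all voices busy, STEAL voice 1 (pitch 64, oldest) -> assign | voices=[80 65 87 89]

Answer: 6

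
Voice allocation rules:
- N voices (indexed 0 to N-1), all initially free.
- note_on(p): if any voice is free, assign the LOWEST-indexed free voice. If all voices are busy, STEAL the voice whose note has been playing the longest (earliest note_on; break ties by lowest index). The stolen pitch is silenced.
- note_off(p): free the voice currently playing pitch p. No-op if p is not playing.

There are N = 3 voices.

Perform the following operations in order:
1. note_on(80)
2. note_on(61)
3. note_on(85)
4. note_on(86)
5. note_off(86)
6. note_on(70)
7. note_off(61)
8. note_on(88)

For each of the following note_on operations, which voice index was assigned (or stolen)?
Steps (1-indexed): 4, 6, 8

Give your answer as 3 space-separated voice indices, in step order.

Op 1: note_on(80): voice 0 is free -> assigned | voices=[80 - -]
Op 2: note_on(61): voice 1 is free -> assigned | voices=[80 61 -]
Op 3: note_on(85): voice 2 is free -> assigned | voices=[80 61 85]
Op 4: note_on(86): all voices busy, STEAL voice 0 (pitch 80, oldest) -> assign | voices=[86 61 85]
Op 5: note_off(86): free voice 0 | voices=[- 61 85]
Op 6: note_on(70): voice 0 is free -> assigned | voices=[70 61 85]
Op 7: note_off(61): free voice 1 | voices=[70 - 85]
Op 8: note_on(88): voice 1 is free -> assigned | voices=[70 88 85]

Answer: 0 0 1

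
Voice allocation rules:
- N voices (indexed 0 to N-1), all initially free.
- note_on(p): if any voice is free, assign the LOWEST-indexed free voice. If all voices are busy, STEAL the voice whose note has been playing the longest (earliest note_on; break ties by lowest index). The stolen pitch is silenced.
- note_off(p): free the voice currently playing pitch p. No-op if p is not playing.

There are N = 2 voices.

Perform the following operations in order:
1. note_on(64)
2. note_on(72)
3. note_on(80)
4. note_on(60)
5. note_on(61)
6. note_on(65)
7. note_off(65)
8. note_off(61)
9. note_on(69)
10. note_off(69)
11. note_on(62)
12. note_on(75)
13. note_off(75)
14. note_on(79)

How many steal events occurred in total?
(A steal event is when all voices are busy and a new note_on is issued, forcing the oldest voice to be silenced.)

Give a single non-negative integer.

Answer: 4

Derivation:
Op 1: note_on(64): voice 0 is free -> assigned | voices=[64 -]
Op 2: note_on(72): voice 1 is free -> assigned | voices=[64 72]
Op 3: note_on(80): all voices busy, STEAL voice 0 (pitch 64, oldest) -> assign | voices=[80 72]
Op 4: note_on(60): all voices busy, STEAL voice 1 (pitch 72, oldest) -> assign | voices=[80 60]
Op 5: note_on(61): all voices busy, STEAL voice 0 (pitch 80, oldest) -> assign | voices=[61 60]
Op 6: note_on(65): all voices busy, STEAL voice 1 (pitch 60, oldest) -> assign | voices=[61 65]
Op 7: note_off(65): free voice 1 | voices=[61 -]
Op 8: note_off(61): free voice 0 | voices=[- -]
Op 9: note_on(69): voice 0 is free -> assigned | voices=[69 -]
Op 10: note_off(69): free voice 0 | voices=[- -]
Op 11: note_on(62): voice 0 is free -> assigned | voices=[62 -]
Op 12: note_on(75): voice 1 is free -> assigned | voices=[62 75]
Op 13: note_off(75): free voice 1 | voices=[62 -]
Op 14: note_on(79): voice 1 is free -> assigned | voices=[62 79]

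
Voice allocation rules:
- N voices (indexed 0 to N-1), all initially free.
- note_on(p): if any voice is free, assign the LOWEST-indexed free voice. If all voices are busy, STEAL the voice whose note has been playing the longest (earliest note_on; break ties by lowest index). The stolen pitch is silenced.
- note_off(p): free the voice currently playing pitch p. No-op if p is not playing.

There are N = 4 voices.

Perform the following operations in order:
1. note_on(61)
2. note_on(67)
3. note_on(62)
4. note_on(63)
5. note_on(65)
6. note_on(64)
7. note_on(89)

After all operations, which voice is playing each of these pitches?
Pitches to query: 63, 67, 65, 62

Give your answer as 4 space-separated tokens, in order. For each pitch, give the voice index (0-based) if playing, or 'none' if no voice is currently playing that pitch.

Op 1: note_on(61): voice 0 is free -> assigned | voices=[61 - - -]
Op 2: note_on(67): voice 1 is free -> assigned | voices=[61 67 - -]
Op 3: note_on(62): voice 2 is free -> assigned | voices=[61 67 62 -]
Op 4: note_on(63): voice 3 is free -> assigned | voices=[61 67 62 63]
Op 5: note_on(65): all voices busy, STEAL voice 0 (pitch 61, oldest) -> assign | voices=[65 67 62 63]
Op 6: note_on(64): all voices busy, STEAL voice 1 (pitch 67, oldest) -> assign | voices=[65 64 62 63]
Op 7: note_on(89): all voices busy, STEAL voice 2 (pitch 62, oldest) -> assign | voices=[65 64 89 63]

Answer: 3 none 0 none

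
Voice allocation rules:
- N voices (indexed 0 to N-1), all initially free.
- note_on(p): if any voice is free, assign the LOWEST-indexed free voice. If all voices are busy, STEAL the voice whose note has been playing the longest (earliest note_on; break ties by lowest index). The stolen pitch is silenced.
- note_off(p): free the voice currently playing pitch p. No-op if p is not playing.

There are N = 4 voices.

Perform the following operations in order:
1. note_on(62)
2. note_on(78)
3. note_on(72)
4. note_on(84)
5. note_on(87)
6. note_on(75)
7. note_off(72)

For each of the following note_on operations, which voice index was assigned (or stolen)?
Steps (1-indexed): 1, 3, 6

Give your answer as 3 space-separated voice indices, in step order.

Answer: 0 2 1

Derivation:
Op 1: note_on(62): voice 0 is free -> assigned | voices=[62 - - -]
Op 2: note_on(78): voice 1 is free -> assigned | voices=[62 78 - -]
Op 3: note_on(72): voice 2 is free -> assigned | voices=[62 78 72 -]
Op 4: note_on(84): voice 3 is free -> assigned | voices=[62 78 72 84]
Op 5: note_on(87): all voices busy, STEAL voice 0 (pitch 62, oldest) -> assign | voices=[87 78 72 84]
Op 6: note_on(75): all voices busy, STEAL voice 1 (pitch 78, oldest) -> assign | voices=[87 75 72 84]
Op 7: note_off(72): free voice 2 | voices=[87 75 - 84]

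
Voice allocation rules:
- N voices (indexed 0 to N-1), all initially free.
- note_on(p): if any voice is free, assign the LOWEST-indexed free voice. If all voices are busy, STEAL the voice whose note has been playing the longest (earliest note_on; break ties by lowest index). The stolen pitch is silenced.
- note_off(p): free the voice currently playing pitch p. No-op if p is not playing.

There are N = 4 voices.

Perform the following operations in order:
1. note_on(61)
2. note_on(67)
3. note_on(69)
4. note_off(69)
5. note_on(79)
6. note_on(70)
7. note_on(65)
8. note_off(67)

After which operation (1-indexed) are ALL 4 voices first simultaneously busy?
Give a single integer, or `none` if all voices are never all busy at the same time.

Answer: 6

Derivation:
Op 1: note_on(61): voice 0 is free -> assigned | voices=[61 - - -]
Op 2: note_on(67): voice 1 is free -> assigned | voices=[61 67 - -]
Op 3: note_on(69): voice 2 is free -> assigned | voices=[61 67 69 -]
Op 4: note_off(69): free voice 2 | voices=[61 67 - -]
Op 5: note_on(79): voice 2 is free -> assigned | voices=[61 67 79 -]
Op 6: note_on(70): voice 3 is free -> assigned | voices=[61 67 79 70]
Op 7: note_on(65): all voices busy, STEAL voice 0 (pitch 61, oldest) -> assign | voices=[65 67 79 70]
Op 8: note_off(67): free voice 1 | voices=[65 - 79 70]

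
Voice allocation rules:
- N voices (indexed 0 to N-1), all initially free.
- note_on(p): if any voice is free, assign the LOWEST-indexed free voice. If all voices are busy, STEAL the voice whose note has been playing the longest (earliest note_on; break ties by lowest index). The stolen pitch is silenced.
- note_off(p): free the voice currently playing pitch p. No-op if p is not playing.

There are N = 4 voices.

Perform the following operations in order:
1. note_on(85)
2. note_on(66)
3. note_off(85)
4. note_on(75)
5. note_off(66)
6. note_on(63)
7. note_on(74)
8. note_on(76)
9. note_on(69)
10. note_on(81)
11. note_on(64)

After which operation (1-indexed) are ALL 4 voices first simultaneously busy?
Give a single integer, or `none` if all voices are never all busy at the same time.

Answer: 8

Derivation:
Op 1: note_on(85): voice 0 is free -> assigned | voices=[85 - - -]
Op 2: note_on(66): voice 1 is free -> assigned | voices=[85 66 - -]
Op 3: note_off(85): free voice 0 | voices=[- 66 - -]
Op 4: note_on(75): voice 0 is free -> assigned | voices=[75 66 - -]
Op 5: note_off(66): free voice 1 | voices=[75 - - -]
Op 6: note_on(63): voice 1 is free -> assigned | voices=[75 63 - -]
Op 7: note_on(74): voice 2 is free -> assigned | voices=[75 63 74 -]
Op 8: note_on(76): voice 3 is free -> assigned | voices=[75 63 74 76]
Op 9: note_on(69): all voices busy, STEAL voice 0 (pitch 75, oldest) -> assign | voices=[69 63 74 76]
Op 10: note_on(81): all voices busy, STEAL voice 1 (pitch 63, oldest) -> assign | voices=[69 81 74 76]
Op 11: note_on(64): all voices busy, STEAL voice 2 (pitch 74, oldest) -> assign | voices=[69 81 64 76]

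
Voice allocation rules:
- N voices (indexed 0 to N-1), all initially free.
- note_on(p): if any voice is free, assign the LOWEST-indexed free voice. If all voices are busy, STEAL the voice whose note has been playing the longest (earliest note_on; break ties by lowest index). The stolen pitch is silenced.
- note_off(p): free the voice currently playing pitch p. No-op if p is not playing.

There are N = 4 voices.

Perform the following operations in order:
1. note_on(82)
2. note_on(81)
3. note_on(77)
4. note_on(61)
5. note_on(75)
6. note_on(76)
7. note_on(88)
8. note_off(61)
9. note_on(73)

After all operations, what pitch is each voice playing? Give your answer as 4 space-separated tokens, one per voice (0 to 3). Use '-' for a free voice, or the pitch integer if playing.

Op 1: note_on(82): voice 0 is free -> assigned | voices=[82 - - -]
Op 2: note_on(81): voice 1 is free -> assigned | voices=[82 81 - -]
Op 3: note_on(77): voice 2 is free -> assigned | voices=[82 81 77 -]
Op 4: note_on(61): voice 3 is free -> assigned | voices=[82 81 77 61]
Op 5: note_on(75): all voices busy, STEAL voice 0 (pitch 82, oldest) -> assign | voices=[75 81 77 61]
Op 6: note_on(76): all voices busy, STEAL voice 1 (pitch 81, oldest) -> assign | voices=[75 76 77 61]
Op 7: note_on(88): all voices busy, STEAL voice 2 (pitch 77, oldest) -> assign | voices=[75 76 88 61]
Op 8: note_off(61): free voice 3 | voices=[75 76 88 -]
Op 9: note_on(73): voice 3 is free -> assigned | voices=[75 76 88 73]

Answer: 75 76 88 73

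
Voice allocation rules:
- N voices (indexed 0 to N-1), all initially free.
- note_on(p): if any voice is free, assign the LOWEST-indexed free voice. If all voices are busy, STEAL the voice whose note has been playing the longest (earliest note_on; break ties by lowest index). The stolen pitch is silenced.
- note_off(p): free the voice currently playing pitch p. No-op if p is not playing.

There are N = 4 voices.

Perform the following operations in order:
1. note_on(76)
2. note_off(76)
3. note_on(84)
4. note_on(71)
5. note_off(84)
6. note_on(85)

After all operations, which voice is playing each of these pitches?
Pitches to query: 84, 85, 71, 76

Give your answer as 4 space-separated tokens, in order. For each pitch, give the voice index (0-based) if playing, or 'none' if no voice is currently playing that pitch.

Op 1: note_on(76): voice 0 is free -> assigned | voices=[76 - - -]
Op 2: note_off(76): free voice 0 | voices=[- - - -]
Op 3: note_on(84): voice 0 is free -> assigned | voices=[84 - - -]
Op 4: note_on(71): voice 1 is free -> assigned | voices=[84 71 - -]
Op 5: note_off(84): free voice 0 | voices=[- 71 - -]
Op 6: note_on(85): voice 0 is free -> assigned | voices=[85 71 - -]

Answer: none 0 1 none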